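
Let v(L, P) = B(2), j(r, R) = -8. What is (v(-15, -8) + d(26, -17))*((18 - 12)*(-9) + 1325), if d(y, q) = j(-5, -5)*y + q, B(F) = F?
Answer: -283433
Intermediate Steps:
v(L, P) = 2
d(y, q) = q - 8*y (d(y, q) = -8*y + q = q - 8*y)
(v(-15, -8) + d(26, -17))*((18 - 12)*(-9) + 1325) = (2 + (-17 - 8*26))*((18 - 12)*(-9) + 1325) = (2 + (-17 - 208))*(6*(-9) + 1325) = (2 - 225)*(-54 + 1325) = -223*1271 = -283433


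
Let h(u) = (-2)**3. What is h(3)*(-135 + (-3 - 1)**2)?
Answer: 952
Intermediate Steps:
h(u) = -8
h(3)*(-135 + (-3 - 1)**2) = -8*(-135 + (-3 - 1)**2) = -8*(-135 + (-4)**2) = -8*(-135 + 16) = -8*(-119) = 952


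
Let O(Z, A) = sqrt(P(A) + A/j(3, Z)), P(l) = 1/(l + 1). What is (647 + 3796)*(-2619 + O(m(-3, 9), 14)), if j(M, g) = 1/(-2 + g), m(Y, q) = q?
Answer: -11636217 + 1481*sqrt(22065)/5 ≈ -1.1592e+7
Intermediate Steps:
P(l) = 1/(1 + l)
O(Z, A) = sqrt(1/(1 + A) + A*(-2 + Z)) (O(Z, A) = sqrt(1/(1 + A) + A/(1/(-2 + Z))) = sqrt(1/(1 + A) + A*(-2 + Z)))
(647 + 3796)*(-2619 + O(m(-3, 9), 14)) = (647 + 3796)*(-2619 + sqrt((1 + 14*(1 + 14)*(-2 + 9))/(1 + 14))) = 4443*(-2619 + sqrt((1 + 14*15*7)/15)) = 4443*(-2619 + sqrt((1 + 1470)/15)) = 4443*(-2619 + sqrt((1/15)*1471)) = 4443*(-2619 + sqrt(1471/15)) = 4443*(-2619 + sqrt(22065)/15) = -11636217 + 1481*sqrt(22065)/5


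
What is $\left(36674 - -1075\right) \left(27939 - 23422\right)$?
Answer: $170512233$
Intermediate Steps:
$\left(36674 - -1075\right) \left(27939 - 23422\right) = \left(36674 + \left(-7124 + 8199\right)\right) 4517 = \left(36674 + 1075\right) 4517 = 37749 \cdot 4517 = 170512233$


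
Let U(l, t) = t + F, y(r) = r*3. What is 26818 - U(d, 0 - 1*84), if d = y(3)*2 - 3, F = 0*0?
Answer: 26902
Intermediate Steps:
y(r) = 3*r
F = 0
d = 15 (d = (3*3)*2 - 3 = 9*2 - 3 = 18 - 3 = 15)
U(l, t) = t (U(l, t) = t + 0 = t)
26818 - U(d, 0 - 1*84) = 26818 - (0 - 1*84) = 26818 - (0 - 84) = 26818 - 1*(-84) = 26818 + 84 = 26902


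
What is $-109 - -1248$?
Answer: $1139$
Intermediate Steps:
$-109 - -1248 = -109 + 1248 = 1139$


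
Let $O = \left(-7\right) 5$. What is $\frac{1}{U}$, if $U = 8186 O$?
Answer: $- \frac{1}{286510} \approx -3.4903 \cdot 10^{-6}$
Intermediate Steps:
$O = -35$
$U = -286510$ ($U = 8186 \left(-35\right) = -286510$)
$\frac{1}{U} = \frac{1}{-286510} = - \frac{1}{286510}$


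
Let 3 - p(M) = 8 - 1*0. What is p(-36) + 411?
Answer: 406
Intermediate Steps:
p(M) = -5 (p(M) = 3 - (8 - 1*0) = 3 - (8 + 0) = 3 - 1*8 = 3 - 8 = -5)
p(-36) + 411 = -5 + 411 = 406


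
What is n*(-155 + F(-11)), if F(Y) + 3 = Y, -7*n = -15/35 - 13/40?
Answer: -35659/1960 ≈ -18.193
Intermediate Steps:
n = 211/1960 (n = -(-15/35 - 13/40)/7 = -(-15*1/35 - 13*1/40)/7 = -(-3/7 - 13/40)/7 = -1/7*(-211/280) = 211/1960 ≈ 0.10765)
F(Y) = -3 + Y
n*(-155 + F(-11)) = 211*(-155 + (-3 - 11))/1960 = 211*(-155 - 14)/1960 = (211/1960)*(-169) = -35659/1960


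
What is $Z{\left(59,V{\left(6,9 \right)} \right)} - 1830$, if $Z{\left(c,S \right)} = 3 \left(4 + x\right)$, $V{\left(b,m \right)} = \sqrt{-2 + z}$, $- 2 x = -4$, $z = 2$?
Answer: $-1812$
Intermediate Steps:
$x = 2$ ($x = \left(- \frac{1}{2}\right) \left(-4\right) = 2$)
$V{\left(b,m \right)} = 0$ ($V{\left(b,m \right)} = \sqrt{-2 + 2} = \sqrt{0} = 0$)
$Z{\left(c,S \right)} = 18$ ($Z{\left(c,S \right)} = 3 \left(4 + 2\right) = 3 \cdot 6 = 18$)
$Z{\left(59,V{\left(6,9 \right)} \right)} - 1830 = 18 - 1830 = -1812$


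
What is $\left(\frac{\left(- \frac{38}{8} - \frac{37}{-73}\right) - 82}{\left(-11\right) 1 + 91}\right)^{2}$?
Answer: $\frac{634183489}{545689600} \approx 1.1622$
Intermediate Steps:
$\left(\frac{\left(- \frac{38}{8} - \frac{37}{-73}\right) - 82}{\left(-11\right) 1 + 91}\right)^{2} = \left(\frac{\left(\left(-38\right) \frac{1}{8} - - \frac{37}{73}\right) - 82}{-11 + 91}\right)^{2} = \left(\frac{\left(- \frac{19}{4} + \frac{37}{73}\right) - 82}{80}\right)^{2} = \left(\left(- \frac{1239}{292} - 82\right) \frac{1}{80}\right)^{2} = \left(\left(- \frac{25183}{292}\right) \frac{1}{80}\right)^{2} = \left(- \frac{25183}{23360}\right)^{2} = \frac{634183489}{545689600}$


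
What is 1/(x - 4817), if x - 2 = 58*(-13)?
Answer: -1/5569 ≈ -0.00017957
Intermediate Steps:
x = -752 (x = 2 + 58*(-13) = 2 - 754 = -752)
1/(x - 4817) = 1/(-752 - 4817) = 1/(-5569) = -1/5569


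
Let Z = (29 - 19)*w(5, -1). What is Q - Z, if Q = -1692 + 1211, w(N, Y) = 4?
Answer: -521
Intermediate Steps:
Q = -481
Z = 40 (Z = (29 - 19)*4 = 10*4 = 40)
Q - Z = -481 - 1*40 = -481 - 40 = -521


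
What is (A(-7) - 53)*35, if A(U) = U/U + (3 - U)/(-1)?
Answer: -2170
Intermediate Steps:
A(U) = -2 + U (A(U) = 1 + (3 - U)*(-1) = 1 + (-3 + U) = -2 + U)
(A(-7) - 53)*35 = ((-2 - 7) - 53)*35 = (-9 - 53)*35 = -62*35 = -2170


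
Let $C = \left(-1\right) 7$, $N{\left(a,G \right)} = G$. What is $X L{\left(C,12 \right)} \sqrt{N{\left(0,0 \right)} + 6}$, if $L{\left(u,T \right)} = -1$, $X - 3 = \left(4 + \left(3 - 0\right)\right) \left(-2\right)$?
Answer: $11 \sqrt{6} \approx 26.944$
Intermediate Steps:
$X = -11$ ($X = 3 + \left(4 + \left(3 - 0\right)\right) \left(-2\right) = 3 + \left(4 + \left(3 + 0\right)\right) \left(-2\right) = 3 + \left(4 + 3\right) \left(-2\right) = 3 + 7 \left(-2\right) = 3 - 14 = -11$)
$C = -7$
$X L{\left(C,12 \right)} \sqrt{N{\left(0,0 \right)} + 6} = - 11 \left(- \sqrt{0 + 6}\right) = - 11 \left(- \sqrt{6}\right) = 11 \sqrt{6}$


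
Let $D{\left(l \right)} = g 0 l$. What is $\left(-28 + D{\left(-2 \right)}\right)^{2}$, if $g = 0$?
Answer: $784$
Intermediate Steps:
$D{\left(l \right)} = 0$ ($D{\left(l \right)} = 0 \cdot 0 l = 0 l = 0$)
$\left(-28 + D{\left(-2 \right)}\right)^{2} = \left(-28 + 0\right)^{2} = \left(-28\right)^{2} = 784$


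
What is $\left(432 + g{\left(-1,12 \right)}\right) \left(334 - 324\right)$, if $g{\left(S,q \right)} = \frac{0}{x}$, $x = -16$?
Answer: $4320$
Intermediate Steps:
$g{\left(S,q \right)} = 0$ ($g{\left(S,q \right)} = \frac{0}{-16} = 0 \left(- \frac{1}{16}\right) = 0$)
$\left(432 + g{\left(-1,12 \right)}\right) \left(334 - 324\right) = \left(432 + 0\right) \left(334 - 324\right) = 432 \left(334 - 324\right) = 432 \cdot 10 = 4320$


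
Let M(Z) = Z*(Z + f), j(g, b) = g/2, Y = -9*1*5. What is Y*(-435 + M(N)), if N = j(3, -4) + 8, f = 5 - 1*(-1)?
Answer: 51795/4 ≈ 12949.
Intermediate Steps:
Y = -45 (Y = -9*5 = -45)
j(g, b) = g/2 (j(g, b) = g*(1/2) = g/2)
f = 6 (f = 5 + 1 = 6)
N = 19/2 (N = (1/2)*3 + 8 = 3/2 + 8 = 19/2 ≈ 9.5000)
M(Z) = Z*(6 + Z) (M(Z) = Z*(Z + 6) = Z*(6 + Z))
Y*(-435 + M(N)) = -45*(-435 + 19*(6 + 19/2)/2) = -45*(-435 + (19/2)*(31/2)) = -45*(-435 + 589/4) = -45*(-1151/4) = 51795/4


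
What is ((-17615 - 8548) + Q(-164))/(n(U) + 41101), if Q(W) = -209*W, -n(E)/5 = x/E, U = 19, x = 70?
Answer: 154147/780569 ≈ 0.19748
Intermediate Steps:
n(E) = -350/E
((-17615 - 8548) + Q(-164))/(n(U) + 41101) = ((-17615 - 8548) - 209*(-164))/(-350/19 + 41101) = (-26163 + 34276)/(-350*1/19 + 41101) = 8113/(-350/19 + 41101) = 8113/(780569/19) = 8113*(19/780569) = 154147/780569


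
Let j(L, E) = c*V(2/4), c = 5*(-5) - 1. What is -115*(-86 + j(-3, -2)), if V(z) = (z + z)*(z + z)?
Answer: 12880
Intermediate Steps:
V(z) = 4*z**2 (V(z) = (2*z)*(2*z) = 4*z**2)
c = -26 (c = -25 - 1 = -26)
j(L, E) = -26 (j(L, E) = -104*(2/4)**2 = -104*(2*(1/4))**2 = -104*(1/2)**2 = -104/4 = -26*1 = -26)
-115*(-86 + j(-3, -2)) = -115*(-86 - 26) = -115*(-112) = 12880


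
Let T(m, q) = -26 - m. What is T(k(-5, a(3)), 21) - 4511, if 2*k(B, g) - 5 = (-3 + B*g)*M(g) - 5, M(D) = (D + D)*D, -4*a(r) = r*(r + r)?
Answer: -39455/8 ≈ -4931.9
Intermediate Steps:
a(r) = -r²/2 (a(r) = -r*(r + r)/4 = -r*2*r/4 = -r²/2)
M(D) = 2*D² (M(D) = (2*D)*D = 2*D²)
k(B, g) = g²*(-3 + B*g) (k(B, g) = 5/2 + ((-3 + B*g)*(2*g²) - 5)/2 = 5/2 + (2*g²*(-3 + B*g) - 5)/2 = 5/2 + (-5 + 2*g²*(-3 + B*g))/2 = 5/2 + (-5/2 + g²*(-3 + B*g)) = g²*(-3 + B*g))
T(k(-5, a(3)), 21) - 4511 = (-26 - (-½*3²)²*(-3 - (-5)*3²/2)) - 4511 = (-26 - (-½*9)²*(-3 - (-5)*9/2)) - 4511 = (-26 - (-9/2)²*(-3 - 5*(-9/2))) - 4511 = (-26 - 81*(-3 + 45/2)/4) - 4511 = (-26 - 81*39/(4*2)) - 4511 = (-26 - 1*3159/8) - 4511 = (-26 - 3159/8) - 4511 = -3367/8 - 4511 = -39455/8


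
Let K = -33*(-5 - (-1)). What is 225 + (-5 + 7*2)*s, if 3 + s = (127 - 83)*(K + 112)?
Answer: 96822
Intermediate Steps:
K = 132 (K = -33*(-5 - 1*(-1)) = -33*(-5 + 1) = -33*(-4) = 132)
s = 10733 (s = -3 + (127 - 83)*(132 + 112) = -3 + 44*244 = -3 + 10736 = 10733)
225 + (-5 + 7*2)*s = 225 + (-5 + 7*2)*10733 = 225 + (-5 + 14)*10733 = 225 + 9*10733 = 225 + 96597 = 96822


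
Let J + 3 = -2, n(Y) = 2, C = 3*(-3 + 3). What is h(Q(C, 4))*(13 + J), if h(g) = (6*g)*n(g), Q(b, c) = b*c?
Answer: 0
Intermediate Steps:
C = 0 (C = 3*0 = 0)
J = -5 (J = -3 - 2 = -5)
h(g) = 12*g (h(g) = (6*g)*2 = 12*g)
h(Q(C, 4))*(13 + J) = (12*(0*4))*(13 - 5) = (12*0)*8 = 0*8 = 0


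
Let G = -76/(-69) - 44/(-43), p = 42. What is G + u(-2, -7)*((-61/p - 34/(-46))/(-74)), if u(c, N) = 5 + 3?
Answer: 1691990/768453 ≈ 2.2018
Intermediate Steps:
u(c, N) = 8
G = 6304/2967 (G = -76*(-1/69) - 44*(-1/43) = 76/69 + 44/43 = 6304/2967 ≈ 2.1247)
G + u(-2, -7)*((-61/p - 34/(-46))/(-74)) = 6304/2967 + 8*((-61/42 - 34/(-46))/(-74)) = 6304/2967 + 8*((-61*1/42 - 34*(-1/46))*(-1/74)) = 6304/2967 + 8*((-61/42 + 17/23)*(-1/74)) = 6304/2967 + 8*(-689/966*(-1/74)) = 6304/2967 + 8*(689/71484) = 6304/2967 + 1378/17871 = 1691990/768453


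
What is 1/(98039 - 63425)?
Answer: 1/34614 ≈ 2.8890e-5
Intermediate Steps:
1/(98039 - 63425) = 1/34614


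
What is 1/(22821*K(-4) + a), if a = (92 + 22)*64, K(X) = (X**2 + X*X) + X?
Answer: 1/646284 ≈ 1.5473e-6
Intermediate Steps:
K(X) = X + 2*X**2 (K(X) = (X**2 + X**2) + X = 2*X**2 + X = X + 2*X**2)
a = 7296 (a = 114*64 = 7296)
1/(22821*K(-4) + a) = 1/(22821*(-4*(1 + 2*(-4))) + 7296) = 1/(22821*(-4*(1 - 8)) + 7296) = 1/(22821*(-4*(-7)) + 7296) = 1/(22821*28 + 7296) = 1/(638988 + 7296) = 1/646284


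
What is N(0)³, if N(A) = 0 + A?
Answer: 0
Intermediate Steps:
N(A) = A
N(0)³ = 0³ = 0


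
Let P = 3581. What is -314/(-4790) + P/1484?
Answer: 8809483/3554180 ≈ 2.4786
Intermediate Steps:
-314/(-4790) + P/1484 = -314/(-4790) + 3581/1484 = -314*(-1/4790) + 3581*(1/1484) = 157/2395 + 3581/1484 = 8809483/3554180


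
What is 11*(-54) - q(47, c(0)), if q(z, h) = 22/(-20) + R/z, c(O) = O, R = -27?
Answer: -278393/470 ≈ -592.33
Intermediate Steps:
q(z, h) = -11/10 - 27/z (q(z, h) = 22/(-20) - 27/z = 22*(-1/20) - 27/z = -11/10 - 27/z)
11*(-54) - q(47, c(0)) = 11*(-54) - (-11/10 - 27/47) = -594 - (-11/10 - 27*1/47) = -594 - (-11/10 - 27/47) = -594 - 1*(-787/470) = -594 + 787/470 = -278393/470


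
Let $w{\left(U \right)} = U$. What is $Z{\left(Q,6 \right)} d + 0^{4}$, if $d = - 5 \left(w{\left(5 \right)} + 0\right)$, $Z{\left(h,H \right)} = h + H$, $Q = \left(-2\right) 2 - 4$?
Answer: $50$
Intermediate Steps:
$Q = -8$ ($Q = -4 - 4 = -8$)
$Z{\left(h,H \right)} = H + h$
$d = -25$ ($d = - 5 \left(5 + 0\right) = \left(-5\right) 5 = -25$)
$Z{\left(Q,6 \right)} d + 0^{4} = \left(6 - 8\right) \left(-25\right) + 0^{4} = \left(-2\right) \left(-25\right) + 0 = 50 + 0 = 50$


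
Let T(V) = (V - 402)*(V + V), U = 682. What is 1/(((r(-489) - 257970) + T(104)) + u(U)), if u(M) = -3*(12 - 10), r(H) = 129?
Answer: -1/319831 ≈ -3.1266e-6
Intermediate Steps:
T(V) = 2*V*(-402 + V) (T(V) = (-402 + V)*(2*V) = 2*V*(-402 + V))
u(M) = -6 (u(M) = -3*2 = -6)
1/(((r(-489) - 257970) + T(104)) + u(U)) = 1/(((129 - 257970) + 2*104*(-402 + 104)) - 6) = 1/((-257841 + 2*104*(-298)) - 6) = 1/((-257841 - 61984) - 6) = 1/(-319825 - 6) = 1/(-319831) = -1/319831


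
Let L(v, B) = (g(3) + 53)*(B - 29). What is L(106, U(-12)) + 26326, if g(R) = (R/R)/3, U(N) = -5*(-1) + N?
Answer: 24406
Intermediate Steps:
U(N) = 5 + N
g(R) = ⅓ (g(R) = 1*(⅓) = ⅓)
L(v, B) = -4640/3 + 160*B/3 (L(v, B) = (⅓ + 53)*(B - 29) = 160*(-29 + B)/3 = -4640/3 + 160*B/3)
L(106, U(-12)) + 26326 = (-4640/3 + 160*(5 - 12)/3) + 26326 = (-4640/3 + (160/3)*(-7)) + 26326 = (-4640/3 - 1120/3) + 26326 = -1920 + 26326 = 24406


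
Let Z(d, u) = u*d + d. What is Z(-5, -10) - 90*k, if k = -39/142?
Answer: 4950/71 ≈ 69.718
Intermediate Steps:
Z(d, u) = d + d*u (Z(d, u) = d*u + d = d + d*u)
k = -39/142 (k = -39*1/142 = -39/142 ≈ -0.27465)
Z(-5, -10) - 90*k = -5*(1 - 10) - 90*(-39/142) = -5*(-9) + 1755/71 = 45 + 1755/71 = 4950/71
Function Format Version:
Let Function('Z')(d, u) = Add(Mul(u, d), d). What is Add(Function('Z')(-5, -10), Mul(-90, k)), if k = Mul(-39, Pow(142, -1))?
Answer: Rational(4950, 71) ≈ 69.718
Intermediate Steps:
Function('Z')(d, u) = Add(d, Mul(d, u)) (Function('Z')(d, u) = Add(Mul(d, u), d) = Add(d, Mul(d, u)))
k = Rational(-39, 142) (k = Mul(-39, Rational(1, 142)) = Rational(-39, 142) ≈ -0.27465)
Add(Function('Z')(-5, -10), Mul(-90, k)) = Add(Mul(-5, Add(1, -10)), Mul(-90, Rational(-39, 142))) = Add(Mul(-5, -9), Rational(1755, 71)) = Add(45, Rational(1755, 71)) = Rational(4950, 71)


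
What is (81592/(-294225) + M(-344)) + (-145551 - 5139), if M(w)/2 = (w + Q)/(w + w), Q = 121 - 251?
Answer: -7625867925499/50606700 ≈ -1.5069e+5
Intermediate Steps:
Q = -130
M(w) = (-130 + w)/w (M(w) = 2*((w - 130)/(w + w)) = 2*((-130 + w)/((2*w))) = 2*((-130 + w)*(1/(2*w))) = 2*((-130 + w)/(2*w)) = (-130 + w)/w)
(81592/(-294225) + M(-344)) + (-145551 - 5139) = (81592/(-294225) + (-130 - 344)/(-344)) + (-145551 - 5139) = (81592*(-1/294225) - 1/344*(-474)) - 150690 = (-81592/294225 + 237/172) - 150690 = 55697501/50606700 - 150690 = -7625867925499/50606700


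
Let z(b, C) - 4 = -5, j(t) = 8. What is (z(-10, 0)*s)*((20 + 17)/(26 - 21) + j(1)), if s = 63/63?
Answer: -77/5 ≈ -15.400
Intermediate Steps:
z(b, C) = -1 (z(b, C) = 4 - 5 = -1)
s = 1 (s = 63*(1/63) = 1)
(z(-10, 0)*s)*((20 + 17)/(26 - 21) + j(1)) = (-1*1)*((20 + 17)/(26 - 21) + 8) = -(37/5 + 8) = -1*77/5 = -77/5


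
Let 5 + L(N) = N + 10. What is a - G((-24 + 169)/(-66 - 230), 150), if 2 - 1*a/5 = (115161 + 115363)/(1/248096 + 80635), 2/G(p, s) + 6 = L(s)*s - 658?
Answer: -970181329390591/225918960312573 ≈ -4.2944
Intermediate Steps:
L(N) = 5 + N (L(N) = -5 + (N + 10) = -5 + (10 + N) = 5 + N)
G(p, s) = 2/(-664 + s*(5 + s)) (G(p, s) = 2/(-6 + ((5 + s)*s - 658)) = 2/(-6 + (s*(5 + s) - 658)) = 2/(-6 + (-658 + s*(5 + s))) = 2/(-664 + s*(5 + s)))
a = -85908201910/20005220961 (a = 10 - 5*(115161 + 115363)/(1/248096 + 80635) = 10 - 1152620/(1/248096 + 80635) = 10 - 1152620/20005220961/248096 = 10 - 1152620*248096/20005220961 = 10 - 5*57192082304/20005220961 = 10 - 285960411520/20005220961 = -85908201910/20005220961 ≈ -4.2943)
a - G((-24 + 169)/(-66 - 230), 150) = -85908201910/20005220961 - 2/(-664 + 150*(5 + 150)) = -85908201910/20005220961 - 2/(-664 + 150*155) = -85908201910/20005220961 - 2/(-664 + 23250) = -85908201910/20005220961 - 2/22586 = -85908201910/20005220961 - 1*1/11293 = -85908201910/20005220961 - 1/11293 = -970181329390591/225918960312573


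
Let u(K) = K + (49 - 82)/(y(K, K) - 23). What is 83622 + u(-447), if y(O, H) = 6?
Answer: 1414008/17 ≈ 83177.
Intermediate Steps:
u(K) = 33/17 + K (u(K) = K + (49 - 82)/(6 - 23) = K - 33/(-17) = K - 33*(-1/17) = K + 33/17 = 33/17 + K)
83622 + u(-447) = 83622 + (33/17 - 447) = 83622 - 7566/17 = 1414008/17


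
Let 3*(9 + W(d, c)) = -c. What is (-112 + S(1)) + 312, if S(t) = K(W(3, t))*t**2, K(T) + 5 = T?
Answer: 557/3 ≈ 185.67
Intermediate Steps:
W(d, c) = -9 - c/3 (W(d, c) = -9 + (-c)/3 = -9 - c/3)
K(T) = -5 + T
S(t) = t**2*(-14 - t/3) (S(t) = (-5 + (-9 - t/3))*t**2 = (-14 - t/3)*t**2 = t**2*(-14 - t/3))
(-112 + S(1)) + 312 = (-112 + (1/3)*1**2*(-42 - 1*1)) + 312 = (-112 + (1/3)*1*(-42 - 1)) + 312 = (-112 + (1/3)*1*(-43)) + 312 = (-112 - 43/3) + 312 = -379/3 + 312 = 557/3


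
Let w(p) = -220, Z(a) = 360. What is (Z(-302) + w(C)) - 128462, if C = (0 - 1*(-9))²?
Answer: -128322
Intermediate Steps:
C = 81 (C = (0 + 9)² = 9² = 81)
(Z(-302) + w(C)) - 128462 = (360 - 220) - 128462 = 140 - 128462 = -128322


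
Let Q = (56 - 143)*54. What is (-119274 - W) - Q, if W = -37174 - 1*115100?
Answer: 37698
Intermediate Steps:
W = -152274 (W = -37174 - 115100 = -152274)
Q = -4698 (Q = -87*54 = -4698)
(-119274 - W) - Q = (-119274 - 1*(-152274)) - 1*(-4698) = (-119274 + 152274) + 4698 = 33000 + 4698 = 37698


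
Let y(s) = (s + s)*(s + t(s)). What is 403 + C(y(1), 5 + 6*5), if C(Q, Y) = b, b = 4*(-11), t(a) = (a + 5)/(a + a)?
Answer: 359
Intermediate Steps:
t(a) = (5 + a)/(2*a) (t(a) = (5 + a)/((2*a)) = (5 + a)*(1/(2*a)) = (5 + a)/(2*a))
b = -44
y(s) = 2*s*(s + (5 + s)/(2*s)) (y(s) = (s + s)*(s + (5 + s)/(2*s)) = (2*s)*(s + (5 + s)/(2*s)) = 2*s*(s + (5 + s)/(2*s)))
C(Q, Y) = -44
403 + C(y(1), 5 + 6*5) = 403 - 44 = 359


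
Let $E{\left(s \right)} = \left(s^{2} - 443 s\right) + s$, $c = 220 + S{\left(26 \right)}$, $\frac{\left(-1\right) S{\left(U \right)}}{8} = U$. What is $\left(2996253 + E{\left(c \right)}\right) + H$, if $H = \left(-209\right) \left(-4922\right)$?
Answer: $4019791$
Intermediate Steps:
$S{\left(U \right)} = - 8 U$
$H = 1028698$
$c = 12$ ($c = 220 - 208 = 12$)
$E{\left(s \right)} = s^{2} - 442 s$
$\left(2996253 + E{\left(c \right)}\right) + H = \left(2996253 + 12 \left(-442 + 12\right)\right) + 1028698 = \left(2996253 + 12 \left(-430\right)\right) + 1028698 = \left(2996253 - 5160\right) + 1028698 = 2991093 + 1028698 = 4019791$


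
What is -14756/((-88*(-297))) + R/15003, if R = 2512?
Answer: -4325851/10892178 ≈ -0.39715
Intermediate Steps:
-14756/((-88*(-297))) + R/15003 = -14756/((-88*(-297))) + 2512/15003 = -14756/26136 + 2512*(1/15003) = -14756*1/26136 + 2512/15003 = -3689/6534 + 2512/15003 = -4325851/10892178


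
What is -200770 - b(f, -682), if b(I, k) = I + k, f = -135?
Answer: -199953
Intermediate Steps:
-200770 - b(f, -682) = -200770 - (-135 - 682) = -200770 - 1*(-817) = -200770 + 817 = -199953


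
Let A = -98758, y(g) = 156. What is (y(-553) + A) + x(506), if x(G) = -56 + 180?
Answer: -98478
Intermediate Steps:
x(G) = 124
(y(-553) + A) + x(506) = (156 - 98758) + 124 = -98602 + 124 = -98478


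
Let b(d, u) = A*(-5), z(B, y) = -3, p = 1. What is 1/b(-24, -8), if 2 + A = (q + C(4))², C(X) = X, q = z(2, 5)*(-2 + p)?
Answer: -1/235 ≈ -0.0042553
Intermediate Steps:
q = 3 (q = -3*(-2 + 1) = -3*(-1) = 3)
A = 47 (A = -2 + (3 + 4)² = -2 + 7² = -2 + 49 = 47)
b(d, u) = -235 (b(d, u) = 47*(-5) = -235)
1/b(-24, -8) = 1/(-235) = -1/235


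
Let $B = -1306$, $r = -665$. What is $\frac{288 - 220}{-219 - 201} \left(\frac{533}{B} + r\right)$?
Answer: $\frac{14773391}{137130} \approx 107.73$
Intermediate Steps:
$\frac{288 - 220}{-219 - 201} \left(\frac{533}{B} + r\right) = \frac{288 - 220}{-219 - 201} \left(\frac{533}{-1306} - 665\right) = \frac{68}{-420} \left(533 \left(- \frac{1}{1306}\right) - 665\right) = 68 \left(- \frac{1}{420}\right) \left(- \frac{533}{1306} - 665\right) = \left(- \frac{17}{105}\right) \left(- \frac{869023}{1306}\right) = \frac{14773391}{137130}$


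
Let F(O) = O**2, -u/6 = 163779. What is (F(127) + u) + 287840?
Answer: -678705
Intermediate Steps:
u = -982674 (u = -6*163779 = -982674)
(F(127) + u) + 287840 = (127**2 - 982674) + 287840 = (16129 - 982674) + 287840 = -966545 + 287840 = -678705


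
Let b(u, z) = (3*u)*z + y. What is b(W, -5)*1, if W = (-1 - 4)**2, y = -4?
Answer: -379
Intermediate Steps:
W = 25 (W = (-5)**2 = 25)
b(u, z) = -4 + 3*u*z (b(u, z) = (3*u)*z - 4 = 3*u*z - 4 = -4 + 3*u*z)
b(W, -5)*1 = (-4 + 3*25*(-5))*1 = (-4 - 375)*1 = -379*1 = -379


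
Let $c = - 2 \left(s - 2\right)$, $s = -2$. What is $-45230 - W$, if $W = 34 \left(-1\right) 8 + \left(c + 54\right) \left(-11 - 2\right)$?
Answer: $-44152$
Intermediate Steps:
$c = 8$ ($c = - 2 \left(-2 - 2\right) = \left(-2\right) \left(-4\right) = 8$)
$W = -1078$ ($W = 34 \left(-1\right) 8 + \left(8 + 54\right) \left(-11 - 2\right) = \left(-34\right) 8 + 62 \left(-13\right) = -272 - 806 = -1078$)
$-45230 - W = -45230 - -1078 = -45230 + 1078 = -44152$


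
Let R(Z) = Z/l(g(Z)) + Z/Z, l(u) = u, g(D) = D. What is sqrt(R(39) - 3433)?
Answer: I*sqrt(3431) ≈ 58.575*I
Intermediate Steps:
R(Z) = 2 (R(Z) = Z/Z + Z/Z = 1 + 1 = 2)
sqrt(R(39) - 3433) = sqrt(2 - 3433) = sqrt(-3431) = I*sqrt(3431)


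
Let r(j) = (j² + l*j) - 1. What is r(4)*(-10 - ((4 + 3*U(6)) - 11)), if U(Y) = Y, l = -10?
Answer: 525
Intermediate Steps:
r(j) = -1 + j² - 10*j (r(j) = (j² - 10*j) - 1 = -1 + j² - 10*j)
r(4)*(-10 - ((4 + 3*U(6)) - 11)) = (-1 + 4² - 10*4)*(-10 - ((4 + 3*6) - 11)) = (-1 + 16 - 40)*(-10 - ((4 + 18) - 11)) = -25*(-10 - (22 - 11)) = -25*(-10 - 1*11) = -25*(-10 - 11) = -25*(-21) = 525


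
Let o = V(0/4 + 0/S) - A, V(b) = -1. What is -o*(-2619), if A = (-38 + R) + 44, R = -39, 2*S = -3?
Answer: 83808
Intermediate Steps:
S = -3/2 (S = (1/2)*(-3) = -3/2 ≈ -1.5000)
A = -33 (A = (-38 - 39) + 44 = -77 + 44 = -33)
o = 32 (o = -1 - 1*(-33) = -1 + 33 = 32)
-o*(-2619) = -1*32*(-2619) = -32*(-2619) = 83808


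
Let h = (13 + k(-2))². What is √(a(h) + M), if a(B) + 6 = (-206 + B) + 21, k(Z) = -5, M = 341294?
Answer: √341167 ≈ 584.09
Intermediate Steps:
h = 64 (h = (13 - 5)² = 8² = 64)
a(B) = -191 + B (a(B) = -6 + ((-206 + B) + 21) = -6 + (-185 + B) = -191 + B)
√(a(h) + M) = √((-191 + 64) + 341294) = √(-127 + 341294) = √341167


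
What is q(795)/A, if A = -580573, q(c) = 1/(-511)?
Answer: 1/296672803 ≈ 3.3707e-9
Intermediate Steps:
q(c) = -1/511
q(795)/A = -1/511/(-580573) = -1/511*(-1/580573) = 1/296672803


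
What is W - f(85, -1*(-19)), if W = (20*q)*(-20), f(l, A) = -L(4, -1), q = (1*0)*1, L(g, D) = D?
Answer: -1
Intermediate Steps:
q = 0 (q = 0*1 = 0)
f(l, A) = 1 (f(l, A) = -1*(-1) = 1)
W = 0 (W = (20*0)*(-20) = 0*(-20) = 0)
W - f(85, -1*(-19)) = 0 - 1*1 = 0 - 1 = -1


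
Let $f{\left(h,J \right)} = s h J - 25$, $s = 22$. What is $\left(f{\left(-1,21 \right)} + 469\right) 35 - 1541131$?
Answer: $-1541761$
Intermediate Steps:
$f{\left(h,J \right)} = -25 + 22 J h$ ($f{\left(h,J \right)} = 22 h J - 25 = 22 J h - 25 = -25 + 22 J h$)
$\left(f{\left(-1,21 \right)} + 469\right) 35 - 1541131 = \left(\left(-25 + 22 \cdot 21 \left(-1\right)\right) + 469\right) 35 - 1541131 = \left(\left(-25 - 462\right) + 469\right) 35 - 1541131 = \left(-487 + 469\right) 35 - 1541131 = \left(-18\right) 35 - 1541131 = -630 - 1541131 = -1541761$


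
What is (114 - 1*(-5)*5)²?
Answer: 19321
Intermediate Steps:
(114 - 1*(-5)*5)² = (114 + 5*5)² = (114 + 25)² = 139² = 19321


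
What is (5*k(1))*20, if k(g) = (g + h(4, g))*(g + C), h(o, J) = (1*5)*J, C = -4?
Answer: -1800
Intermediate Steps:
h(o, J) = 5*J
k(g) = 6*g*(-4 + g) (k(g) = (g + 5*g)*(g - 4) = (6*g)*(-4 + g) = 6*g*(-4 + g))
(5*k(1))*20 = (5*(6*1*(-4 + 1)))*20 = (5*(6*1*(-3)))*20 = (5*(-18))*20 = -90*20 = -1800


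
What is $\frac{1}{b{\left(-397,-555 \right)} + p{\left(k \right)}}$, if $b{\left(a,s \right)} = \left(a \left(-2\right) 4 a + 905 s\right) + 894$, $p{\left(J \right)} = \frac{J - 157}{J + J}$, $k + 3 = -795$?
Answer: $- \frac{1596}{2812554833} \approx -5.6746 \cdot 10^{-7}$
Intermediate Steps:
$k = -798$ ($k = -3 - 795 = -798$)
$p{\left(J \right)} = \frac{-157 + J}{2 J}$
$b{\left(a,s \right)} = 894 - 8 a^{2} + 905 s$ ($b{\left(a,s \right)} = \left(- 2 a 4 a + 905 s\right) + 894 = \left(- 8 a a + 905 s\right) + 894 = \left(- 8 a^{2} + 905 s\right) + 894 = 894 - 8 a^{2} + 905 s$)
$\frac{1}{b{\left(-397,-555 \right)} + p{\left(k \right)}} = \frac{1}{\left(894 - 8 \left(-397\right)^{2} + 905 \left(-555\right)\right) + \frac{-157 - 798}{2 \left(-798\right)}} = \frac{1}{\left(894 - 1260872 - 502275\right) + \frac{1}{2} \left(- \frac{1}{798}\right) \left(-955\right)} = \frac{1}{\left(894 - 1260872 - 502275\right) + \frac{955}{1596}} = \frac{1}{-1762253 + \frac{955}{1596}} = \frac{1}{- \frac{2812554833}{1596}} = - \frac{1596}{2812554833}$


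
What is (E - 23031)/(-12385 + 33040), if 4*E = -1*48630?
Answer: -23459/13770 ≈ -1.7036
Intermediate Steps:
E = -24315/2 (E = (-1*48630)/4 = (¼)*(-48630) = -24315/2 ≈ -12158.)
(E - 23031)/(-12385 + 33040) = (-24315/2 - 23031)/(-12385 + 33040) = -70377/2/20655 = -70377/2*1/20655 = -23459/13770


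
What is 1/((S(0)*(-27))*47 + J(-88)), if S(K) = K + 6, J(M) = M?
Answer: -1/7702 ≈ -0.00012984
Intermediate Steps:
S(K) = 6 + K
1/((S(0)*(-27))*47 + J(-88)) = 1/(((6 + 0)*(-27))*47 - 88) = 1/((6*(-27))*47 - 88) = 1/(-162*47 - 88) = 1/(-7614 - 88) = 1/(-7702) = -1/7702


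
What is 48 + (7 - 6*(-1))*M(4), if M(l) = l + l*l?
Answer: 308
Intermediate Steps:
M(l) = l + l**2
48 + (7 - 6*(-1))*M(4) = 48 + (7 - 6*(-1))*(4*(1 + 4)) = 48 + (7 + 6)*(4*5) = 48 + 13*20 = 48 + 260 = 308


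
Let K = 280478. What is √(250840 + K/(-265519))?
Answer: √17684230653075158/265519 ≈ 500.84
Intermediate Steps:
√(250840 + K/(-265519)) = √(250840 + 280478/(-265519)) = √(250840 + 280478*(-1/265519)) = √(250840 - 280478/265519) = √(66602505482/265519) = √17684230653075158/265519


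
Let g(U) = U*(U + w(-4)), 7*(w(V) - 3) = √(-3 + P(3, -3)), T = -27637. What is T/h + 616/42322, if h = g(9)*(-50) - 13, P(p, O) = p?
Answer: 83784823/16363499 ≈ 5.1202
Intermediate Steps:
w(V) = 3 (w(V) = 3 + √(-3 + 3)/7 = 3 + √0/7 = 3 + (⅐)*0 = 3 + 0 = 3)
g(U) = U*(3 + U) (g(U) = U*(U + 3) = U*(3 + U))
h = -5413 (h = (9*(3 + 9))*(-50) - 13 = (9*12)*(-50) - 13 = 108*(-50) - 13 = -5400 - 13 = -5413)
T/h + 616/42322 = -27637/(-5413) + 616/42322 = -27637*(-1/5413) + 616*(1/42322) = 27637/5413 + 44/3023 = 83784823/16363499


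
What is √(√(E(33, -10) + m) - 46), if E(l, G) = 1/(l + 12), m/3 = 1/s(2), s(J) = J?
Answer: √(-41400 + 30*√1370)/30 ≈ 6.6908*I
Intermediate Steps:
m = 3/2 ≈ 1.5000
E(l, G) = 1/(12 + l)
√(√(E(33, -10) + m) - 46) = √(√(1/(12 + 33) + 3/2) - 46) = √(√(1/45 + 3/2) - 46) = √(√(137/90) - 46) = √(√1370/30 - 46) = √(-46 + √1370/30)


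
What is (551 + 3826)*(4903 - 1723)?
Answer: 13918860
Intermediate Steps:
(551 + 3826)*(4903 - 1723) = 4377*3180 = 13918860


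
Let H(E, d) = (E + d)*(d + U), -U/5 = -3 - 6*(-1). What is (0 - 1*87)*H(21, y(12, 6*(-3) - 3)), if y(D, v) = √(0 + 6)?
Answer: 26883 - 522*√6 ≈ 25604.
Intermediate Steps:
y(D, v) = √6
U = -15 (U = -5*(-3 - 6*(-1)) = -5*(-3 + 6) = -5*3 = -15)
H(E, d) = (-15 + d)*(E + d) (H(E, d) = (E + d)*(d - 15) = (E + d)*(-15 + d) = (-15 + d)*(E + d))
(0 - 1*87)*H(21, y(12, 6*(-3) - 3)) = (0 - 1*87)*((√6)² - 15*21 - 15*√6 + 21*√6) = (0 - 87)*(6 - 315 - 15*√6 + 21*√6) = -87*(-309 + 6*√6) = 26883 - 522*√6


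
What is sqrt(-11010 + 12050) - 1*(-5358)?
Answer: 5358 + 4*sqrt(65) ≈ 5390.3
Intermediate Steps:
sqrt(-11010 + 12050) - 1*(-5358) = sqrt(1040) + 5358 = 4*sqrt(65) + 5358 = 5358 + 4*sqrt(65)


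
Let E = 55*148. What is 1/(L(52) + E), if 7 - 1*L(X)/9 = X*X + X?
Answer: -1/16601 ≈ -6.0237e-5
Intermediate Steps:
L(X) = 63 - 9*X - 9*X² (L(X) = 63 - 9*(X*X + X) = 63 - 9*(X² + X) = 63 - 9*(X + X²) = 63 + (-9*X - 9*X²) = 63 - 9*X - 9*X²)
E = 8140
1/(L(52) + E) = 1/((63 - 9*52 - 9*52²) + 8140) = 1/((63 - 468 - 9*2704) + 8140) = 1/((63 - 468 - 24336) + 8140) = 1/(-24741 + 8140) = 1/(-16601) = -1/16601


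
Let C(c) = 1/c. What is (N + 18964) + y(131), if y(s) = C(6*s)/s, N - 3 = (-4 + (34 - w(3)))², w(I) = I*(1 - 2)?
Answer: 2065086097/102966 ≈ 20056.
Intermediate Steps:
w(I) = -I (w(I) = I*(-1) = -I)
N = 1092 (N = 3 + (-4 + (34 - (-1)*3))² = 3 + (-4 + (34 - 1*(-3)))² = 3 + (-4 + (34 + 3))² = 3 + (-4 + 37)² = 3 + 33² = 3 + 1089 = 1092)
y(s) = 1/(6*s²) (y(s) = 1/(((6*s))*s) = (1/(6*s))/s = 1/(6*s²))
(N + 18964) + y(131) = (1092 + 18964) + (⅙)/131² = 20056 + (⅙)*(1/17161) = 20056 + 1/102966 = 2065086097/102966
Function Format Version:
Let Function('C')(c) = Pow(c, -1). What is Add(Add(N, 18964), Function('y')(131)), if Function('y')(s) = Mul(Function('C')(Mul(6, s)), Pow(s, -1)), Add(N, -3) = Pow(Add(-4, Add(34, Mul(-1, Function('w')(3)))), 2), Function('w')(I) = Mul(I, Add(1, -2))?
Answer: Rational(2065086097, 102966) ≈ 20056.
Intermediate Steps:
Function('w')(I) = Mul(-1, I) (Function('w')(I) = Mul(I, -1) = Mul(-1, I))
N = 1092 (N = Add(3, Pow(Add(-4, Add(34, Mul(-1, Mul(-1, 3)))), 2)) = Add(3, Pow(Add(-4, Add(34, Mul(-1, -3))), 2)) = Add(3, Pow(Add(-4, Add(34, 3)), 2)) = Add(3, Pow(Add(-4, 37), 2)) = Add(3, Pow(33, 2)) = Add(3, 1089) = 1092)
Function('y')(s) = Mul(Rational(1, 6), Pow(s, -2)) (Function('y')(s) = Mul(Pow(Mul(6, s), -1), Pow(s, -1)) = Mul(Mul(Rational(1, 6), Pow(s, -1)), Pow(s, -1)) = Mul(Rational(1, 6), Pow(s, -2)))
Add(Add(N, 18964), Function('y')(131)) = Add(Add(1092, 18964), Mul(Rational(1, 6), Pow(131, -2))) = Add(20056, Mul(Rational(1, 6), Rational(1, 17161))) = Add(20056, Rational(1, 102966)) = Rational(2065086097, 102966)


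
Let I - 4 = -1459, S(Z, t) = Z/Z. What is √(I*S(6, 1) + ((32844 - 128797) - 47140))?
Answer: 2*I*√36137 ≈ 380.19*I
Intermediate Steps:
S(Z, t) = 1
I = -1455 (I = 4 - 1459 = -1455)
√(I*S(6, 1) + ((32844 - 128797) - 47140)) = √(-1455*1 + ((32844 - 128797) - 47140)) = √(-1455 + (-95953 - 47140)) = √(-1455 - 143093) = √(-144548) = 2*I*√36137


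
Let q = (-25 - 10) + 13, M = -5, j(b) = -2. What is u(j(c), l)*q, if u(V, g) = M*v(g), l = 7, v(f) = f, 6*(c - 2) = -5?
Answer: 770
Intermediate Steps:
c = 7/6 (c = 2 + (⅙)*(-5) = 2 - ⅚ = 7/6 ≈ 1.1667)
q = -22 (q = -35 + 13 = -22)
u(V, g) = -5*g
u(j(c), l)*q = -5*7*(-22) = -35*(-22) = 770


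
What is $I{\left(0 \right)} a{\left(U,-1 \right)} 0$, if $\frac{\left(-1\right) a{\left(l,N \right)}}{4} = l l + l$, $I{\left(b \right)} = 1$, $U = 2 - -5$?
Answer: $0$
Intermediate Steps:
$U = 7$ ($U = 2 + 5 = 7$)
$a{\left(l,N \right)} = - 4 l - 4 l^{2}$ ($a{\left(l,N \right)} = - 4 \left(l l + l\right) = - 4 \left(l^{2} + l\right) = - 4 \left(l + l^{2}\right) = - 4 l - 4 l^{2}$)
$I{\left(0 \right)} a{\left(U,-1 \right)} 0 = 1 \left(\left(-4\right) 7 \left(1 + 7\right)\right) 0 = 1 \left(\left(-4\right) 7 \cdot 8\right) 0 = 1 \left(-224\right) 0 = \left(-224\right) 0 = 0$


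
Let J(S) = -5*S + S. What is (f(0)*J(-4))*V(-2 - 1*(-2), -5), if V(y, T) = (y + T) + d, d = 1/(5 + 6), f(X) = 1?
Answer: -864/11 ≈ -78.545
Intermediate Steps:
J(S) = -4*S
d = 1/11 ≈ 0.090909
V(y, T) = 1/11 + T + y (V(y, T) = (y + T) + 1/11 = (T + y) + 1/11 = 1/11 + T + y)
(f(0)*J(-4))*V(-2 - 1*(-2), -5) = (1*(-4*(-4)))*(1/11 - 5 + (-2 - 1*(-2))) = (1*16)*(1/11 - 5 + (-2 + 2)) = 16*(1/11 - 5 + 0) = 16*(-54/11) = -864/11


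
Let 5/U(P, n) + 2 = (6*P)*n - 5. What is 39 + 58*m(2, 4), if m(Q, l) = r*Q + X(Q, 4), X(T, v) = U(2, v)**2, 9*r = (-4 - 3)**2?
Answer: 10157885/15129 ≈ 671.42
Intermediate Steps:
r = 49/9 (r = (-4 - 3)**2/9 = (1/9)*(-7)**2 = (1/9)*49 = 49/9 ≈ 5.4444)
U(P, n) = 5/(-7 + 6*P*n) (U(P, n) = 5/(-2 + ((6*P)*n - 5)) = 5/(-2 + (6*P*n - 5)) = 5/(-2 + (-5 + 6*P*n)) = 5/(-7 + 6*P*n))
X(T, v) = 25/(-7 + 12*v)**2 (X(T, v) = (5/(-7 + 6*2*v))**2 = (5/(-7 + 12*v))**2 = 25/(-7 + 12*v)**2)
m(Q, l) = 25/1681 + 49*Q/9 (m(Q, l) = 49*Q/9 + 25/(-7 + 12*4)**2 = 49*Q/9 + 25/(-7 + 48)**2 = 49*Q/9 + 25/41**2 = 49*Q/9 + 25*(1/1681) = 49*Q/9 + 25/1681 = 25/1681 + 49*Q/9)
39 + 58*m(2, 4) = 39 + 58*(25/1681 + (49/9)*2) = 39 + 58*(25/1681 + 98/9) = 39 + 58*(164963/15129) = 39 + 9567854/15129 = 10157885/15129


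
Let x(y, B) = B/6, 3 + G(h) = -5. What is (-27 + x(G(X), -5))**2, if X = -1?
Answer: 27889/36 ≈ 774.69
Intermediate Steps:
G(h) = -8 (G(h) = -3 - 5 = -8)
x(y, B) = B/6 (x(y, B) = B*(1/6) = B/6)
(-27 + x(G(X), -5))**2 = (-27 + (1/6)*(-5))**2 = (-27 - 5/6)**2 = (-167/6)**2 = 27889/36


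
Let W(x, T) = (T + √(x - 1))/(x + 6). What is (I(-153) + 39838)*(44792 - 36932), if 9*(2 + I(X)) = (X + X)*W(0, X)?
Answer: 319925580 - 44540*I ≈ 3.1993e+8 - 44540.0*I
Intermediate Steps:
W(x, T) = (T + √(-1 + x))/(6 + x)
I(X) = -2 + 2*X*(I/6 + X/6)/9 (I(X) = -2 + ((X + X)*((X + √(-1 + 0))/(6 + 0)))/9 = -2 + ((2*X)*((X + √(-1))/6))/9 = -2 + ((2*X)*((X + I)/6))/9 = -2 + ((2*X)*((I + X)/6))/9 = -2 + ((2*X)*(I/6 + X/6))/9 = -2 + (2*X*(I/6 + X/6))/9 = -2 + 2*X*(I/6 + X/6)/9)
(I(-153) + 39838)*(44792 - 36932) = ((-2 + (1/27)*(-153)*(I - 153)) + 39838)*(44792 - 36932) = ((-2 + (1/27)*(-153)*(-153 + I)) + 39838)*7860 = ((-2 + (867 - 17*I/3)) + 39838)*7860 = ((865 - 17*I/3) + 39838)*7860 = (40703 - 17*I/3)*7860 = 319925580 - 44540*I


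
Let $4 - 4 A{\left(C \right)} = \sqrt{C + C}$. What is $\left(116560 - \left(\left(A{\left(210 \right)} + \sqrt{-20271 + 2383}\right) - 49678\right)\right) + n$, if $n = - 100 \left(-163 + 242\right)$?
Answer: $158337 + \frac{\sqrt{105}}{2} - 4 i \sqrt{1118} \approx 1.5834 \cdot 10^{5} - 133.75 i$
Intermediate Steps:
$A{\left(C \right)} = 1 - \frac{\sqrt{2} \sqrt{C}}{4}$ ($A{\left(C \right)} = 1 - \frac{\sqrt{C + C}}{4} = 1 - \frac{\sqrt{2 C}}{4} = 1 - \frac{\sqrt{2} \sqrt{C}}{4}$)
$n = -7900$ ($n = \left(-100\right) 79 = -7900$)
$\left(116560 - \left(\left(A{\left(210 \right)} + \sqrt{-20271 + 2383}\right) - 49678\right)\right) + n = \left(116560 - \left(\left(\left(1 - \frac{\sqrt{2} \sqrt{210}}{4}\right) + \sqrt{-20271 + 2383}\right) - 49678\right)\right) - 7900 = \left(116560 - \left(\left(\left(1 - \frac{\sqrt{105}}{2}\right) + \sqrt{-17888}\right) - 49678\right)\right) - 7900 = \left(116560 - \left(\left(\left(1 - \frac{\sqrt{105}}{2}\right) + 4 i \sqrt{1118}\right) - 49678\right)\right) - 7900 = \left(116560 - \left(\left(1 - \frac{\sqrt{105}}{2} + 4 i \sqrt{1118}\right) - 49678\right)\right) - 7900 = \left(116560 - \left(-49677 - \frac{\sqrt{105}}{2} + 4 i \sqrt{1118}\right)\right) - 7900 = \left(116560 + \left(49677 + \frac{\sqrt{105}}{2} - 4 i \sqrt{1118}\right)\right) - 7900 = \left(166237 + \frac{\sqrt{105}}{2} - 4 i \sqrt{1118}\right) - 7900 = 158337 + \frac{\sqrt{105}}{2} - 4 i \sqrt{1118}$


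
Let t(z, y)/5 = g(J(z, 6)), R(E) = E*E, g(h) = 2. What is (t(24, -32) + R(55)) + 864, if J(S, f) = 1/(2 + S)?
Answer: 3899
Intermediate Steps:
R(E) = E**2
t(z, y) = 10 (t(z, y) = 5*2 = 10)
(t(24, -32) + R(55)) + 864 = (10 + 55**2) + 864 = (10 + 3025) + 864 = 3035 + 864 = 3899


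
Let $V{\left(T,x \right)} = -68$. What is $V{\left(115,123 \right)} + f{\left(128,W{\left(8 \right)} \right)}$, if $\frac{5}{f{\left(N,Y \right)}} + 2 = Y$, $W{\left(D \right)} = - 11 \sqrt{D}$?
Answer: $- \frac{32771}{482} - \frac{55 \sqrt{2}}{482} \approx -68.151$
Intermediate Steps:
$f{\left(N,Y \right)} = \frac{5}{-2 + Y}$
$V{\left(115,123 \right)} + f{\left(128,W{\left(8 \right)} \right)} = -68 + \frac{5}{-2 - 11 \sqrt{8}} = -68 + \frac{5}{-2 - 11 \cdot 2 \sqrt{2}} = -68 + \frac{5}{-2 - 22 \sqrt{2}}$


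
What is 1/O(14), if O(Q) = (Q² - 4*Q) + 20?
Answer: 1/160 ≈ 0.0062500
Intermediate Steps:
O(Q) = 20 + Q² - 4*Q
1/O(14) = 1/(20 + 14² - 4*14) = 1/(20 + 196 - 56) = 1/160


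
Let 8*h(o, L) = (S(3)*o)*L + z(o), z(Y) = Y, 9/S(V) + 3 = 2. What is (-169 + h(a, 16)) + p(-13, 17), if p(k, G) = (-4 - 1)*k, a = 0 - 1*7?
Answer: 169/8 ≈ 21.125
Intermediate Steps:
S(V) = -9 (S(V) = 9/(-3 + 2) = 9/(-1) = 9*(-1) = -9)
a = -7 (a = 0 - 7 = -7)
h(o, L) = o/8 - 9*L*o/8 (h(o, L) = ((-9*o)*L + o)/8 = (-9*L*o + o)/8 = (o - 9*L*o)/8 = o/8 - 9*L*o/8)
p(k, G) = -5*k
(-169 + h(a, 16)) + p(-13, 17) = (-169 + (⅛)*(-7)*(1 - 9*16)) - 5*(-13) = (-169 + (⅛)*(-7)*(1 - 144)) + 65 = (-169 + (⅛)*(-7)*(-143)) + 65 = (-169 + 1001/8) + 65 = -351/8 + 65 = 169/8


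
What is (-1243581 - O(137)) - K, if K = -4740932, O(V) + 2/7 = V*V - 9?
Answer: 24350139/7 ≈ 3.4786e+6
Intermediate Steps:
O(V) = -65/7 + V**2 (O(V) = -2/7 + (V*V - 9) = -2/7 + (V**2 - 9) = -2/7 + (-9 + V**2) = -65/7 + V**2)
(-1243581 - O(137)) - K = (-1243581 - (-65/7 + 137**2)) - 1*(-4740932) = (-1243581 - (-65/7 + 18769)) + 4740932 = (-1243581 - 1*131318/7) + 4740932 = (-1243581 - 131318/7) + 4740932 = -8836385/7 + 4740932 = 24350139/7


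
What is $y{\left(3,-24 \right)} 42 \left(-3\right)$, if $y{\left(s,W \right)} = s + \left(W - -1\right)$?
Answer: $2520$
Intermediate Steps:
$y{\left(s,W \right)} = 1 + W + s$ ($y{\left(s,W \right)} = s + \left(W + 1\right) = s + \left(1 + W\right) = 1 + W + s$)
$y{\left(3,-24 \right)} 42 \left(-3\right) = \left(1 - 24 + 3\right) 42 \left(-3\right) = \left(-20\right) \left(-126\right) = 2520$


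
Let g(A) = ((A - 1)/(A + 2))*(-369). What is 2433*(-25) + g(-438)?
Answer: -26681691/436 ≈ -61197.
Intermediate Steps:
g(A) = -369*(-1 + A)/(2 + A) (g(A) = ((-1 + A)/(2 + A))*(-369) = -369*(-1 + A)/(2 + A))
2433*(-25) + g(-438) = 2433*(-25) + 369*(1 - 1*(-438))/(2 - 438) = -60825 + 369*(1 + 438)/(-436) = -60825 + 369*(-1/436)*439 = -60825 - 161991/436 = -26681691/436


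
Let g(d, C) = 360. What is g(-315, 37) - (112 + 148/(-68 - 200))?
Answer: 16653/67 ≈ 248.55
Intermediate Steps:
g(-315, 37) - (112 + 148/(-68 - 200)) = 360 - (112 + 148/(-68 - 200)) = 360 - (112 + 148/(-268)) = 360 - (112 + 148*(-1/268)) = 360 - (112 - 37/67) = 360 - 1*7467/67 = 360 - 7467/67 = 16653/67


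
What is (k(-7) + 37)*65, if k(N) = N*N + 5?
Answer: 5915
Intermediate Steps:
k(N) = 5 + N**2 (k(N) = N**2 + 5 = 5 + N**2)
(k(-7) + 37)*65 = ((5 + (-7)**2) + 37)*65 = ((5 + 49) + 37)*65 = (54 + 37)*65 = 91*65 = 5915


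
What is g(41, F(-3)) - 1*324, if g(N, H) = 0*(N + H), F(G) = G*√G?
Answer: -324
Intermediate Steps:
F(G) = G^(3/2)
g(N, H) = 0 (g(N, H) = 0*(H + N) = 0)
g(41, F(-3)) - 1*324 = 0 - 1*324 = 0 - 324 = -324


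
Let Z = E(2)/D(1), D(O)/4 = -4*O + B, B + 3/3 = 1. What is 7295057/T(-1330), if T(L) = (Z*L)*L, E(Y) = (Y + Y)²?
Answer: -1042151/252700 ≈ -4.1241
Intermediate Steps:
B = 0 (B = -1 + 1 = 0)
E(Y) = 4*Y² (E(Y) = (2*Y)² = 4*Y²)
D(O) = -16*O (D(O) = 4*(-4*O + 0) = 4*(-4*O) = -16*O)
Z = -1 (Z = (4*2²)/((-16*1)) = (4*4)/(-16) = 16*(-1/16) = -1)
T(L) = -L² (T(L) = (-L)*L = -L²)
7295057/T(-1330) = 7295057/((-1*(-1330)²)) = 7295057/((-1*1768900)) = 7295057/(-1768900) = 7295057*(-1/1768900) = -1042151/252700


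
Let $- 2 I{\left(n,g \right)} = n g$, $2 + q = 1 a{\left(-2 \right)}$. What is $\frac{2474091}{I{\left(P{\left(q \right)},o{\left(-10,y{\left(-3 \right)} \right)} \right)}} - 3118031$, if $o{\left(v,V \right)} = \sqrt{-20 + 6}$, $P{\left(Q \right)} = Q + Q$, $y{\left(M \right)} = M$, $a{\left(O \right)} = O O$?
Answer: $-3118031 + \frac{2474091 i \sqrt{14}}{28} \approx -3.118 \cdot 10^{6} + 3.3061 \cdot 10^{5} i$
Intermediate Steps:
$a{\left(O \right)} = O^{2}$
$q = 2$ ($q = -2 + 1 \left(-2\right)^{2} = -2 + 1 \cdot 4 = -2 + 4 = 2$)
$P{\left(Q \right)} = 2 Q$
$o{\left(v,V \right)} = i \sqrt{14}$ ($o{\left(v,V \right)} = \sqrt{-14} = i \sqrt{14}$)
$I{\left(n,g \right)} = - \frac{g n}{2}$ ($I{\left(n,g \right)} = - \frac{n g}{2} = - \frac{g n}{2}$)
$\frac{2474091}{I{\left(P{\left(q \right)},o{\left(-10,y{\left(-3 \right)} \right)} \right)}} - 3118031 = \frac{2474091}{\left(- \frac{1}{2}\right) i \sqrt{14} \cdot 2 \cdot 2} - 3118031 = \frac{2474091}{\left(- \frac{1}{2}\right) i \sqrt{14} \cdot 4} - 3118031 = \frac{2474091}{\left(-2\right) i \sqrt{14}} - 3118031 = 2474091 \frac{i \sqrt{14}}{28} - 3118031 = \frac{2474091 i \sqrt{14}}{28} - 3118031 = -3118031 + \frac{2474091 i \sqrt{14}}{28}$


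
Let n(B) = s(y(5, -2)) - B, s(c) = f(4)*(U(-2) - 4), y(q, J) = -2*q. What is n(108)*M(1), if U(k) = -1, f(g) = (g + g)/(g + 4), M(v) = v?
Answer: -113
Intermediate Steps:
f(g) = 2*g/(4 + g) (f(g) = (2*g)/(4 + g) = 2*g/(4 + g))
s(c) = -5 (s(c) = (2*4/(4 + 4))*(-1 - 4) = (2*4/8)*(-5) = (2*4*(⅛))*(-5) = 1*(-5) = -5)
n(B) = -5 - B
n(108)*M(1) = (-5 - 1*108)*1 = (-5 - 108)*1 = -113*1 = -113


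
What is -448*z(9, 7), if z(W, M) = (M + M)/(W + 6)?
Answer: -6272/15 ≈ -418.13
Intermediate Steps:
z(W, M) = 2*M/(6 + W) (z(W, M) = (2*M)/(6 + W) = 2*M/(6 + W))
-448*z(9, 7) = -896*7/(6 + 9) = -896*7/15 = -448*14/15 = -6272/15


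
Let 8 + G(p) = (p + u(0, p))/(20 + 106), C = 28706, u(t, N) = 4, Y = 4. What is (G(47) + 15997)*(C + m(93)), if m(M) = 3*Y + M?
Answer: 19348171105/42 ≈ 4.6067e+8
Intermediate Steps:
G(p) = -502/63 + p/126 (G(p) = -8 + (p + 4)/(20 + 106) = -8 + (4 + p)/126 = -8 + (4 + p)*(1/126) = -8 + (2/63 + p/126) = -502/63 + p/126)
m(M) = 12 + M (m(M) = 3*4 + M = 12 + M)
(G(47) + 15997)*(C + m(93)) = ((-502/63 + (1/126)*47) + 15997)*(28706 + (12 + 93)) = ((-502/63 + 47/126) + 15997)*(28706 + 105) = (-319/42 + 15997)*28811 = (671555/42)*28811 = 19348171105/42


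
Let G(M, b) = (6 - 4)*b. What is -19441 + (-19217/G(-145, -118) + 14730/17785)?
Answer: -16250736207/839452 ≈ -19359.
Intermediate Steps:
G(M, b) = 2*b
-19441 + (-19217/G(-145, -118) + 14730/17785) = -19441 + (-19217/(2*(-118)) + 14730/17785) = -19441 + (-19217/(-236) + 14730*(1/17785)) = -19441 + (-19217*(-1/236) + 2946/3557) = -19441 + (19217/236 + 2946/3557) = -19441 + 69050125/839452 = -16250736207/839452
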